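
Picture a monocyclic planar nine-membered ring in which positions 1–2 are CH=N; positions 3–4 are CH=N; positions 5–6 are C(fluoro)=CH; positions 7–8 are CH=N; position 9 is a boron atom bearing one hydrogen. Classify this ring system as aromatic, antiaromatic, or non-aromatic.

The p orbitals form a continuous loop: the double-bond atoms are sp², each contributing one p electron; each =N– nitrogen is pyridine-type (lone pair in the sp² plane, one electron in the p orbital); the boron has an empty p orbital. The ring is fully conjugated.
π-electron count: 4 × 2 = 8 from the double-bond units + 0 from the BH atom = 8.
8 = 4(2); a planar, fully conjugated 4n system is antiaromatic.

Antiaromatic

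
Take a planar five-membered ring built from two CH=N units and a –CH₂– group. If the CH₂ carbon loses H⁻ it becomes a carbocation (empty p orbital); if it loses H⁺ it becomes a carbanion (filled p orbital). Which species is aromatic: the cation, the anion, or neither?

In both ions every ring atom is sp² and contributes a p orbital, so both rings are fully conjugated.
Cation: 2 × 2 + 0 = 4 π electrons → 4(1), antiaromatic.
Anion: 2 × 2 + 2 = 6 π electrons → 4(1)+2, aromatic.

The anion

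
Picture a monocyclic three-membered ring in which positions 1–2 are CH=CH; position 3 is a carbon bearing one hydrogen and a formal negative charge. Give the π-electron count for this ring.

Check conjugation: every atom in a ring double bond is sp² and brings one electron to the p orbital; the carbanion's lone pair occupies the p orbital — every position has a p orbital, so the cyclic π system is continuous.
π-electron count: 1 × 2 = 2 from the double-bond unit + 2 from the CH(-) atom = 4.
(The species described is the cyclopropenyl anion.)

4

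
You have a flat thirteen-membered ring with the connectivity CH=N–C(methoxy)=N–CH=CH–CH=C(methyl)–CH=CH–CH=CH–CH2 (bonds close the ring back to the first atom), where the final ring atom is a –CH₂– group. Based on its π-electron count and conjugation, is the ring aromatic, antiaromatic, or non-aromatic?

Because the tetrahedral CH₂ carbon is sp³ and has no p orbital in the ring π system at the CH2 position, the π system cannot extend all the way around the ring.
Broken conjugation rules out both aromaticity and antiaromaticity.

Non-aromatic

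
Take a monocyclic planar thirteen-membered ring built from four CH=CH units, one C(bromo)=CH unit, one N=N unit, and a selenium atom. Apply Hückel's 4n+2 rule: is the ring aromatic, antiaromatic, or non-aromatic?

Aromatic

The p orbitals form a continuous loop: every atom in a ring double bond is sp² and brings one electron to the p orbital; each =N– nitrogen is pyridine-type (lone pair in the sp² plane, one electron in the p orbital); the selenium donates one lone pair from its p orbital. The ring is fully conjugated.
Adding the contributions, 6 × 2 = 12 from the double-bond units + 2 from the Se atom = 14.
14 = 4(3) + 2, which satisfies Hückel's 4n+2 rule.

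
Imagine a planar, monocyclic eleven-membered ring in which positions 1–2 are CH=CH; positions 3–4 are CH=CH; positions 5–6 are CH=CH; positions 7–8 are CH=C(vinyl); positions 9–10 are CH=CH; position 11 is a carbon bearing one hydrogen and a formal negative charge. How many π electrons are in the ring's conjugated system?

The p orbitals form a continuous loop: each doubly-bonded ring atom is sp² with one p-orbital electron; the carbanion's lone pair occupies the p orbital. The ring is fully conjugated.
Tallying contributions gives 5 × 2 = 10 from the double-bond units + 2 from the CH(-) atom = 12.

12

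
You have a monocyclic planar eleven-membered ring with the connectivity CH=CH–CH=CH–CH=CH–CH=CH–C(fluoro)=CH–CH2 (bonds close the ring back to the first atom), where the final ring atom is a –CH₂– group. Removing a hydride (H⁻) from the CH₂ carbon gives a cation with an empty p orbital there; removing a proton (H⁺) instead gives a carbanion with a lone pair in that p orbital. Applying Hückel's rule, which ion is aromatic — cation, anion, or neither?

Both ions have a continuous loop of p orbitals — each ring atom is sp².
Cation: 5 × 2 + 0 = 10 π electrons → 4(2)+2, aromatic.
Anion: 5 × 2 + 2 = 12 π electrons → 4(3), antiaromatic.

The cation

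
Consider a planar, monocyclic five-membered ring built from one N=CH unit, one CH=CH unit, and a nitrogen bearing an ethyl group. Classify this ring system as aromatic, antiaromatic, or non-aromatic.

All ring atoms are sp² and supply a p orbital to the ring (the double-bond atoms are sp², each contributing one p electron; each sp² =N– keeps its lone pair in-plane and puts one electron into the π system; the pyrrole-type nitrogen donates its lone pair from the p orbital); the conjugation is uninterrupted.
Tallying contributions gives 2 × 2 = 4 from the double-bond units + 2 from the N(ethyl) atom = 6.
6 = 4(1) + 2, which satisfies Hückel's 4n+2 rule.

Aromatic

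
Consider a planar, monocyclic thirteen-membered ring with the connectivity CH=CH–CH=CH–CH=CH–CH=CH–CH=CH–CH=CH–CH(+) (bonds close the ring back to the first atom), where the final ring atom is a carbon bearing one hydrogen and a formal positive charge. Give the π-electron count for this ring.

12

The p orbitals form a continuous loop: every atom in a ring double bond is sp² and brings one electron to the p orbital; the carbocation has an empty p orbital. The ring is fully conjugated.
Adding the contributions, 6 × 2 = 12 from the double-bond units + 0 from the CH(+) atom = 12.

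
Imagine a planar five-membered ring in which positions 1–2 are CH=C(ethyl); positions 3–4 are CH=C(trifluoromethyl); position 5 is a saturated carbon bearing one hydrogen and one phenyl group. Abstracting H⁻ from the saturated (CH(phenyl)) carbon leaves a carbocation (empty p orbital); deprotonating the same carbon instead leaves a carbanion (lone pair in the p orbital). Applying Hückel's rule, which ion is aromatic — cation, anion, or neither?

The anion

Once that carbon is sp², every ring atom has a p orbital and both ions are fully conjugated.
Cation: 2 × 2 + 0 = 4 π electrons → 4(1), antiaromatic.
Anion: 2 × 2 + 2 = 6 π electrons → 4(1)+2, aromatic.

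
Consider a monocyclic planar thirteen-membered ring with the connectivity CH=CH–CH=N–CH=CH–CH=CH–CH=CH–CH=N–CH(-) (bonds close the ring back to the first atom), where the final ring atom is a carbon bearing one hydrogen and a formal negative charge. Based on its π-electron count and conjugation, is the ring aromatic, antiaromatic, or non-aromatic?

Aromatic

All ring atoms are sp² and supply a p orbital to the ring (every atom in a ring double bond is sp² and brings one electron to the p orbital; the doubly-bonded nitrogens are pyridine-type — their lone pairs lie in the ring plane, leaving one electron in the p orbital; the carbanion's lone pair occupies the p orbital); the conjugation is uninterrupted.
Adding the contributions, 6 × 2 = 12 from the double-bond units + 2 from the CH(-) atom = 14.
14 = 4(3) + 2, which satisfies Hückel's 4n+2 rule.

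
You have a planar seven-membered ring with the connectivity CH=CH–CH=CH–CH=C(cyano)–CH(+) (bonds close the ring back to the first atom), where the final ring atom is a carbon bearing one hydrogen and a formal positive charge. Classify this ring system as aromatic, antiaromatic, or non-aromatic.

All ring atoms are sp² and supply a p orbital to the ring (every atom in a ring double bond is sp² and brings one electron to the p orbital; the carbocation has an empty p orbital); the conjugation is uninterrupted.
Tallying contributions gives 3 × 2 = 6 from the double-bond units + 0 from the CH(+) atom = 6.
That gives a 4n+2 count (6, n = 1).

Aromatic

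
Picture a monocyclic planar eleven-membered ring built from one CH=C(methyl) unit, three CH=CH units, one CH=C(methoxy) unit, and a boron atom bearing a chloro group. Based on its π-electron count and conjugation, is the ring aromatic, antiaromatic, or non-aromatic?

Aromatic

All ring atoms are sp² and supply a p orbital to the ring (each doubly-bonded ring atom is sp² with one p-orbital electron; the boron has an empty p orbital); the conjugation is uninterrupted.
π-electron count: 5 × 2 = 10 from the double-bond units + 0 from the B(chloro) atom = 10.
Since 10 = 4·2 + 2, the ring meets the 4n+2 criterion.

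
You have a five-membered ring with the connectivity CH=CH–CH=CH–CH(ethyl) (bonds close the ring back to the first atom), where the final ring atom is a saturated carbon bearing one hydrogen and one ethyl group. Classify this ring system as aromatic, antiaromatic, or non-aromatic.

At the CH(ethyl) position, that saturated carbon is sp³ and has no p orbital in the ring π system; the ring's p-orbital overlap is broken there.
Hückel's rule only applies to fully conjugated rings, so this one is simply non-aromatic.

Non-aromatic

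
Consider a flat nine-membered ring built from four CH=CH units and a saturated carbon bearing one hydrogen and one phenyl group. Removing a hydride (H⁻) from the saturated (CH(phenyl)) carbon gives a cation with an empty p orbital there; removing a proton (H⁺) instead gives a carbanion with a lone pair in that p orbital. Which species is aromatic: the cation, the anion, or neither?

The anion

In either ion the ring is fully conjugated: every atom, including the new sp² carbon, supplies a p orbital.
Cation: 4 × 2 + 0 = 8 π electrons → 4(2), antiaromatic.
Anion: 4 × 2 + 2 = 10 π electrons → 4(2)+2, aromatic.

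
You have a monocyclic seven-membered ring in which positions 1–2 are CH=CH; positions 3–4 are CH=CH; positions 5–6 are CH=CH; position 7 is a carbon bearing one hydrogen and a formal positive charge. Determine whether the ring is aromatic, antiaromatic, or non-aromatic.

All ring atoms are sp² and supply a p orbital to the ring (the double-bond atoms are sp², each contributing one p electron; the carbocation has an empty p orbital); the conjugation is uninterrupted.
Counting π electrons: 3 × 2 = 6 from the double-bond units + 0 from the CH(+) atom = 6.
With 6 π electrons (n = 1), the Hückel 4n+2 condition holds.
(The species described is the tropylium cation.)

Aromatic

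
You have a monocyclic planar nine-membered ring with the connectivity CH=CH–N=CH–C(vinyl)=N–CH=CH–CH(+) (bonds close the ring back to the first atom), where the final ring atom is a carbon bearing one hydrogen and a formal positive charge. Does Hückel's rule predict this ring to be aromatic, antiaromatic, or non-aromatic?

Antiaromatic

The p orbitals form a continuous loop: every atom in a ring double bond is sp² and brings one electron to the p orbital; the doubly-bonded nitrogens are pyridine-type — their lone pairs lie in the ring plane, leaving one electron in the p orbital; the carbocation has an empty p orbital. The ring is fully conjugated.
Counting π electrons: 4 × 2 = 8 from the double-bond units + 0 from the CH(+) atom = 8.
With 8 = 4·2 π electrons, Hückel's rule classifies the planar ring as antiaromatic.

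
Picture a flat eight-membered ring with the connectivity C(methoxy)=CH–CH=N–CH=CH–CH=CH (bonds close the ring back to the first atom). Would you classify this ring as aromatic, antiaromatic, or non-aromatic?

Antiaromatic

Every ring atom contributes a p orbital perpendicular to the ring (the double-bond atoms are sp², each contributing one p electron; the doubly-bonded nitrogens are pyridine-type — their lone pairs lie in the ring plane, leaving one electron in the p orbital), so the π system is cyclic and fully conjugated.
Tallying contributions gives 4 × 2 = 8 from the 4 double-bond units.
A 4n π count (8, n = 2) in a planar conjugated ring means antiaromatic.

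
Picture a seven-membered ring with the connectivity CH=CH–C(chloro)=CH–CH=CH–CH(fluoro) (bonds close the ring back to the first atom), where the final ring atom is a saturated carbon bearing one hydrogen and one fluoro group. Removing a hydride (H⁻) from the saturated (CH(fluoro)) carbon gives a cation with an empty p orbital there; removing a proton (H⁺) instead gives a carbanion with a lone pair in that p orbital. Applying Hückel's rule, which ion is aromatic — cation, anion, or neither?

The cation

Both ions have a continuous loop of p orbitals — each ring atom is sp².
Cation: 3 × 2 + 0 = 6 π electrons → 4(1)+2, aromatic.
Anion: 3 × 2 + 2 = 8 π electrons → 4(2), antiaromatic.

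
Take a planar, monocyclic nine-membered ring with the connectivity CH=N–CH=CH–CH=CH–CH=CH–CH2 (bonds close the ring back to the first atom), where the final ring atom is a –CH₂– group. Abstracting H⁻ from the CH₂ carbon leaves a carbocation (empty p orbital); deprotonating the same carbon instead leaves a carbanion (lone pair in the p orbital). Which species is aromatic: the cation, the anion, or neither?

The anion

Once that carbon is sp², every ring atom has a p orbital and both ions are fully conjugated.
Cation: 4 × 2 + 0 = 8 π electrons → 4(2), antiaromatic.
Anion: 4 × 2 + 2 = 10 π electrons → 4(2)+2, aromatic.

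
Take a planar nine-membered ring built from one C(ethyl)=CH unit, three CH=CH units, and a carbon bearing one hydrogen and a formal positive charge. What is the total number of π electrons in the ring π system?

The p orbitals form a continuous loop: the double-bond atoms are sp², each contributing one p electron; the carbocation has an empty p orbital. The ring is fully conjugated.
π-electron count: 4 × 2 = 8 from the double-bond units + 0 from the CH(+) atom = 8.

8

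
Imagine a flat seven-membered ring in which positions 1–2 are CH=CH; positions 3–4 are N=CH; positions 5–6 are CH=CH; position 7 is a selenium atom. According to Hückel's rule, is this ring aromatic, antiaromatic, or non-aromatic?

Antiaromatic

All ring atoms are sp² and supply a p orbital to the ring (every atom in a ring double bond is sp² and brings one electron to the p orbital; each sp² =N– keeps its lone pair in-plane and puts one electron into the π system; the selenium donates one lone pair from its p orbital); the conjugation is uninterrupted.
π-electron count: 3 × 2 = 6 from the double-bond units + 2 from the Se atom = 8.
A 4n π count (8, n = 2) in a planar conjugated ring means antiaromatic.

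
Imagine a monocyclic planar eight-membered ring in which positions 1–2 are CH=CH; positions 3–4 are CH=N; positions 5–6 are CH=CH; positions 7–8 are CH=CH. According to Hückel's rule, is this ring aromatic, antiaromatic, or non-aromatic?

Every ring atom contributes a p orbital perpendicular to the ring (each doubly-bonded ring atom is sp² with one p-orbital electron; each sp² =N– keeps its lone pair in-plane and puts one electron into the π system), so the π system is cyclic and fully conjugated.
Adding the contributions, 4 × 2 = 8 from the 4 double-bond units.
A 4n π count (8, n = 2) in a planar conjugated ring means antiaromatic.

Antiaromatic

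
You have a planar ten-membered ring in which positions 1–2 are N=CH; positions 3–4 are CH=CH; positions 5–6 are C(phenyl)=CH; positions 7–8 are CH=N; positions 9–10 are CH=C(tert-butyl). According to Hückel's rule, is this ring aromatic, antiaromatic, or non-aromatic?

Aromatic

All ring atoms are sp² and supply a p orbital to the ring (each doubly-bonded ring atom is sp² with one p-orbital electron; each =N– nitrogen is pyridine-type (lone pair in the sp² plane, one electron in the p orbital)); the conjugation is uninterrupted.
Tallying contributions gives 5 × 2 = 10 from the 5 double-bond units.
Since 10 = 4·2 + 2, the ring meets the 4n+2 criterion.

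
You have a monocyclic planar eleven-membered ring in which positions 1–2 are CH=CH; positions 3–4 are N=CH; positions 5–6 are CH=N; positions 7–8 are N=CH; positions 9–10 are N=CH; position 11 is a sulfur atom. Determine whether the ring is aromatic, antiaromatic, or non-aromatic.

Antiaromatic

All ring atoms are sp² and supply a p orbital to the ring (every atom in a ring double bond is sp² and brings one electron to the p orbital; each =N– nitrogen is pyridine-type (lone pair in the sp² plane, one electron in the p orbital); the sulfur donates one lone pair from its p orbital); the conjugation is uninterrupted.
Adding the contributions, 5 × 2 = 10 from the double-bond units + 2 from the S atom = 12.
12 is a 4n count (n = 3), so the planar conjugated ring is antiaromatic.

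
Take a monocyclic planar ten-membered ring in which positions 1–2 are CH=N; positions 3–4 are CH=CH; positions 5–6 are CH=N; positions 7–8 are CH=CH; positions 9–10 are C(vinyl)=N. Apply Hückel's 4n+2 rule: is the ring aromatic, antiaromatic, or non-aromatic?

Aromatic

All ring atoms are sp² and supply a p orbital to the ring (each doubly-bonded ring atom is sp² with one p-orbital electron; each =N– nitrogen is pyridine-type (lone pair in the sp² plane, one electron in the p orbital)); the conjugation is uninterrupted.
Counting π electrons: 5 × 2 = 10 from the 5 double-bond units.
That gives a 4n+2 count (10, n = 2).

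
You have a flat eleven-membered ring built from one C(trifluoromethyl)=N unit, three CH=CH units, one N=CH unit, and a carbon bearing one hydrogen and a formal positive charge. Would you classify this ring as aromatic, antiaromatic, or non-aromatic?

Every ring atom contributes a p orbital perpendicular to the ring (every atom in a ring double bond is sp² and brings one electron to the p orbital; each sp² =N– keeps its lone pair in-plane and puts one electron into the π system; the carbocation has an empty p orbital), so the π system is cyclic and fully conjugated.
π-electron count: 5 × 2 = 10 from the double-bond units + 0 from the CH(+) atom = 10.
With 10 π electrons (n = 2), the Hückel 4n+2 condition holds.

Aromatic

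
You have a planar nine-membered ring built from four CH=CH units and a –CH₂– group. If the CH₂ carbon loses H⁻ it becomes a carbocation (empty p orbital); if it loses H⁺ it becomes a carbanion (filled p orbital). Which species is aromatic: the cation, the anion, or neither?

The anion

Both ions have a continuous loop of p orbitals — each ring atom is sp².
Cation: 4 × 2 + 0 = 8 π electrons → 4(2), antiaromatic.
Anion: 4 × 2 + 2 = 10 π electrons → 4(2)+2, aromatic.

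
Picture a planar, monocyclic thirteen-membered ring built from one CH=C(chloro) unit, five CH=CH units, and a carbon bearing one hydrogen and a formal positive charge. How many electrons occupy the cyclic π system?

12

Every ring atom contributes a p orbital perpendicular to the ring (the double-bond atoms are sp², each contributing one p electron; the carbocation has an empty p orbital), so the π system is cyclic and fully conjugated.
Tallying contributions gives 6 × 2 = 12 from the double-bond units + 0 from the CH(+) atom = 12.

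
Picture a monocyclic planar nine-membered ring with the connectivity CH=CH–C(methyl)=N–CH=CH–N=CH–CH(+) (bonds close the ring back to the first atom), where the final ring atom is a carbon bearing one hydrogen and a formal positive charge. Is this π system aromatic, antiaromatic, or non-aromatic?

Every ring atom contributes a p orbital perpendicular to the ring (each doubly-bonded ring atom is sp² with one p-orbital electron; each =N– nitrogen is pyridine-type (lone pair in the sp² plane, one electron in the p orbital); the carbocation has an empty p orbital), so the π system is cyclic and fully conjugated.
Counting π electrons: 4 × 2 = 8 from the double-bond units + 0 from the CH(+) atom = 8.
With 8 = 4·2 π electrons, Hückel's rule classifies the planar ring as antiaromatic.

Antiaromatic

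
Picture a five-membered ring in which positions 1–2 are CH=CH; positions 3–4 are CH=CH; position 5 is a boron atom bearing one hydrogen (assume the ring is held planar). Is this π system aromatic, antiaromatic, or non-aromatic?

Antiaromatic

Every ring atom contributes a p orbital perpendicular to the ring (every atom in a ring double bond is sp² and brings one electron to the p orbital; the boron has an empty p orbital), so the π system is cyclic and fully conjugated.
Adding the contributions, 2 × 2 = 4 from the double-bond units + 0 from the BH atom = 4.
A 4n π count (4, n = 1) in a planar conjugated ring means antiaromatic.
(The species described is borole.)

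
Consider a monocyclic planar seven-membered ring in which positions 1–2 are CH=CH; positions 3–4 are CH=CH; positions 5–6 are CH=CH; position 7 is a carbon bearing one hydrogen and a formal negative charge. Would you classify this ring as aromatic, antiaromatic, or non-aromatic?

All ring atoms are sp² and supply a p orbital to the ring (every atom in a ring double bond is sp² and brings one electron to the p orbital; the carbanion's lone pair occupies the p orbital); the conjugation is uninterrupted.
Counting π electrons: 3 × 2 = 6 from the double-bond units + 2 from the CH(-) atom = 8.
8 = 4(2); a planar, fully conjugated 4n system is antiaromatic.
This is the cycloheptatrienyl anion.

Antiaromatic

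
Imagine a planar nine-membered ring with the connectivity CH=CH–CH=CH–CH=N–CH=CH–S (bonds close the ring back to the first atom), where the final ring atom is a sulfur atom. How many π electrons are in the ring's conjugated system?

10

All ring atoms are sp² and supply a p orbital to the ring (every atom in a ring double bond is sp² and brings one electron to the p orbital; each sp² =N– keeps its lone pair in-plane and puts one electron into the π system; the sulfur donates one lone pair from its p orbital); the conjugation is uninterrupted.
Counting π electrons: 4 × 2 = 8 from the double-bond units + 2 from the S atom = 10.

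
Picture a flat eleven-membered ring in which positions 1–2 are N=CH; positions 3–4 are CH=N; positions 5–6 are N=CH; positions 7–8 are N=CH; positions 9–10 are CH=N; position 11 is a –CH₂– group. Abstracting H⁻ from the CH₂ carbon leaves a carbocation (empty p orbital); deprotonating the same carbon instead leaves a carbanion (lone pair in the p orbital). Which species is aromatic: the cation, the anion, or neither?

The cation

In either ion the ring is fully conjugated: every atom, including the new sp² carbon, supplies a p orbital.
Cation: 5 × 2 + 0 = 10 π electrons → 4(2)+2, aromatic.
Anion: 5 × 2 + 2 = 12 π electrons → 4(3), antiaromatic.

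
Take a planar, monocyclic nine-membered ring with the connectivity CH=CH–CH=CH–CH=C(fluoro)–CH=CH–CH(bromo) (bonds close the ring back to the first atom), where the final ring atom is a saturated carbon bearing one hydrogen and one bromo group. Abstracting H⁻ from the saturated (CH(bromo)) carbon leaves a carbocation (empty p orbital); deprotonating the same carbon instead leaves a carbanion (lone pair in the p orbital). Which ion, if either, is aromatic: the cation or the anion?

Both ions have a continuous loop of p orbitals — each ring atom is sp².
Cation: 4 × 2 + 0 = 8 π electrons → 4(2), antiaromatic.
Anion: 4 × 2 + 2 = 10 π electrons → 4(2)+2, aromatic.

The anion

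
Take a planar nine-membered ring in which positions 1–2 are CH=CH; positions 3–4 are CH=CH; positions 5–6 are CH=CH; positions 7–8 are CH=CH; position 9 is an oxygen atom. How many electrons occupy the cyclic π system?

Check conjugation: each doubly-bonded ring atom is sp² with one p-orbital electron; the oxygen donates one lone pair from its p orbital — every position has a p orbital, so the cyclic π system is continuous.
π-electron count: 4 × 2 = 8 from the double-bond units + 2 from the O atom = 10.

10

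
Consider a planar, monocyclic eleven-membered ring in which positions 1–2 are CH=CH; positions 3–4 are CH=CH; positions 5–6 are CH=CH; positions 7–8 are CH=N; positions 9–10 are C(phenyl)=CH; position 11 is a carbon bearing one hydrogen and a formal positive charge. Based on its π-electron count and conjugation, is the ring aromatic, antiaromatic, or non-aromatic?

Aromatic

The p orbitals form a continuous loop: every atom in a ring double bond is sp² and brings one electron to the p orbital; each sp² =N– keeps its lone pair in-plane and puts one electron into the π system; the carbocation has an empty p orbital. The ring is fully conjugated.
Tallying contributions gives 5 × 2 = 10 from the double-bond units + 0 from the CH(+) atom = 10.
That gives a 4n+2 count (10, n = 2).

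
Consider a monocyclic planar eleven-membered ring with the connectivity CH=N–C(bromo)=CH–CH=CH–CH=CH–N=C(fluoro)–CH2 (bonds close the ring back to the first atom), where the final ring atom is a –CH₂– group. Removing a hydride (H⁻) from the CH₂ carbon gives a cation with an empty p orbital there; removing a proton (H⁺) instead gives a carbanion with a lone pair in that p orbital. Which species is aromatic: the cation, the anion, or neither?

The cation

In either ion the ring is fully conjugated: every atom, including the new sp² carbon, supplies a p orbital.
Cation: 5 × 2 + 0 = 10 π electrons → 4(2)+2, aromatic.
Anion: 5 × 2 + 2 = 12 π electrons → 4(3), antiaromatic.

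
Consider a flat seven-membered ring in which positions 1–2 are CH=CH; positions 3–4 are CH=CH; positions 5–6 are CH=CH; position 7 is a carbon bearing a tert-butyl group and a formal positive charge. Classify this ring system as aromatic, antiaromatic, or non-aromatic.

Every ring atom contributes a p orbital perpendicular to the ring (the double-bond atoms are sp², each contributing one p electron; the carbocation has an empty p orbital), so the π system is cyclic and fully conjugated.
π-electron count: 3 × 2 = 6 from the double-bond units + 0 from the C(tert-butyl)(+) atom = 6.
6 = 4(1) + 2, which satisfies Hückel's 4n+2 rule.

Aromatic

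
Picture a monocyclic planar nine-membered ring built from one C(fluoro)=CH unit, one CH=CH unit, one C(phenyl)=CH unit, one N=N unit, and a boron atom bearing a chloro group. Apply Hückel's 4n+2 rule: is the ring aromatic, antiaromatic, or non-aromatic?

Antiaromatic

Every ring atom contributes a p orbital perpendicular to the ring (each doubly-bonded ring atom is sp² with one p-orbital electron; each =N– nitrogen is pyridine-type (lone pair in the sp² plane, one electron in the p orbital); the boron has an empty p orbital), so the π system is cyclic and fully conjugated.
Tallying contributions gives 4 × 2 = 8 from the double-bond units + 0 from the B(chloro) atom = 8.
8 = 4(2); a planar, fully conjugated 4n system is antiaromatic.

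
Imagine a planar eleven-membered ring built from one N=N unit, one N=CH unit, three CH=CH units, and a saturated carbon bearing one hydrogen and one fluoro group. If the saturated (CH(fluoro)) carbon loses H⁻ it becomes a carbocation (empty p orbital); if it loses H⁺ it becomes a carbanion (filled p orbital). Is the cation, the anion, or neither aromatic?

In either ion the ring is fully conjugated: every atom, including the new sp² carbon, supplies a p orbital.
Cation: 5 × 2 + 0 = 10 π electrons → 4(2)+2, aromatic.
Anion: 5 × 2 + 2 = 12 π electrons → 4(3), antiaromatic.

The cation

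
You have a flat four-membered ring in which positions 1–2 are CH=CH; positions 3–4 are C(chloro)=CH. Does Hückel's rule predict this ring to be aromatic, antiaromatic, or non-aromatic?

Antiaromatic

Check conjugation: the double-bond atoms are sp², each contributing one p electron — every position has a p orbital, so the cyclic π system is continuous.
Adding the contributions, 2 × 2 = 4 from the 2 double-bond units.
4 is a 4n count (n = 1), so the planar conjugated ring is antiaromatic.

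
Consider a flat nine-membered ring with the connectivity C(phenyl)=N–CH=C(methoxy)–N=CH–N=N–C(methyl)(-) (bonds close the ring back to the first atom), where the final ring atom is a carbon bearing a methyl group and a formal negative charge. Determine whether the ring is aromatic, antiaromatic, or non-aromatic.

Check conjugation: every atom in a ring double bond is sp² and brings one electron to the p orbital; each =N– nitrogen is pyridine-type (lone pair in the sp² plane, one electron in the p orbital); the carbanion's lone pair occupies the p orbital — every position has a p orbital, so the cyclic π system is continuous.
Counting π electrons: 4 × 2 = 8 from the double-bond units + 2 from the C(methyl)(-) atom = 10.
Since 10 = 4·2 + 2, the ring meets the 4n+2 criterion.

Aromatic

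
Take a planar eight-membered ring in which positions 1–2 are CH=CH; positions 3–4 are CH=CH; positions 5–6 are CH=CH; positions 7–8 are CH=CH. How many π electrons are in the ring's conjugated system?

8

Check conjugation: every atom in a ring double bond is sp² and brings one electron to the p orbital — every position has a p orbital, so the cyclic π system is continuous.
Adding the contributions, 4 × 2 = 8 from the 4 double-bond units.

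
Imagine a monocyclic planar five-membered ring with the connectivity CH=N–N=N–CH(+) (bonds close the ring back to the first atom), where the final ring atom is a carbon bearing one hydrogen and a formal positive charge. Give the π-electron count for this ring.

4

Check conjugation: each doubly-bonded ring atom is sp² with one p-orbital electron; each =N– nitrogen is pyridine-type (lone pair in the sp² plane, one electron in the p orbital); the carbocation has an empty p orbital — every position has a p orbital, so the cyclic π system is continuous.
Counting π electrons: 2 × 2 = 4 from the double-bond units + 0 from the CH(+) atom = 4.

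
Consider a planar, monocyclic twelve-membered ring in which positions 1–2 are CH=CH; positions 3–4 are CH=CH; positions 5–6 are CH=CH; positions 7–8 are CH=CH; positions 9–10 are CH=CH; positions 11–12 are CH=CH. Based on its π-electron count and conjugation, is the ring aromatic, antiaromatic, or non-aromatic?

Antiaromatic

All ring atoms are sp² and supply a p orbital to the ring (the double-bond atoms are sp², each contributing one p electron); the conjugation is uninterrupted.
Adding the contributions, 6 × 2 = 12 from the 6 double-bond units.
12 = 4(3); a planar, fully conjugated 4n system is antiaromatic.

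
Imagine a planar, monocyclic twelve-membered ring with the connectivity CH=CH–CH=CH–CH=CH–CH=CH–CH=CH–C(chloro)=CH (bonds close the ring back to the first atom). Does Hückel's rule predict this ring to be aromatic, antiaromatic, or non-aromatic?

Every ring atom contributes a p orbital perpendicular to the ring (every atom in a ring double bond is sp² and brings one electron to the p orbital), so the π system is cyclic and fully conjugated.
Adding the contributions, 6 × 2 = 12 from the 6 double-bond units.
12 is a 4n count (n = 3), so the planar conjugated ring is antiaromatic.

Antiaromatic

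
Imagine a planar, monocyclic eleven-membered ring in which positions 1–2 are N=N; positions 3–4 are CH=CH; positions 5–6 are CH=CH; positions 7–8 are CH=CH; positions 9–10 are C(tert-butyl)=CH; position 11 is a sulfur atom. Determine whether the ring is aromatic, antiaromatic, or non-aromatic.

All ring atoms are sp² and supply a p orbital to the ring (every atom in a ring double bond is sp² and brings one electron to the p orbital; the doubly-bonded nitrogens are pyridine-type — their lone pairs lie in the ring plane, leaving one electron in the p orbital; the sulfur donates one lone pair from its p orbital); the conjugation is uninterrupted.
Adding the contributions, 5 × 2 = 10 from the double-bond units + 2 from the S atom = 12.
12 = 4(3); a planar, fully conjugated 4n system is antiaromatic.

Antiaromatic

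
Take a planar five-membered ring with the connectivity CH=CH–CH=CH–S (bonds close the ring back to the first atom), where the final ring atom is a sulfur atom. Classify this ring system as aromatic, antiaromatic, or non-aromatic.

Aromatic

All ring atoms are sp² and supply a p orbital to the ring (each doubly-bonded ring atom is sp² with one p-orbital electron; the sulfur donates one lone pair from its p orbital); the conjugation is uninterrupted.
Counting π electrons: 2 × 2 = 4 from the double-bond units + 2 from the S atom = 6.
With 6 π electrons (n = 1), the Hückel 4n+2 condition holds.
This is thiophene.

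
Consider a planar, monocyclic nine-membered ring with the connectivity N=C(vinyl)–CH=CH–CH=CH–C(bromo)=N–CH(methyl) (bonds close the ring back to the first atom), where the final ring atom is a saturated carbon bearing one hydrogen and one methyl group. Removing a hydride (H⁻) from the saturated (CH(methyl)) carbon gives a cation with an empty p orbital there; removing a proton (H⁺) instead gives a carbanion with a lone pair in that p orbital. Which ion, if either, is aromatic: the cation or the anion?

In either ion the ring is fully conjugated: every atom, including the new sp² carbon, supplies a p orbital.
Cation: 4 × 2 + 0 = 8 π electrons → 4(2), antiaromatic.
Anion: 4 × 2 + 2 = 10 π electrons → 4(2)+2, aromatic.

The anion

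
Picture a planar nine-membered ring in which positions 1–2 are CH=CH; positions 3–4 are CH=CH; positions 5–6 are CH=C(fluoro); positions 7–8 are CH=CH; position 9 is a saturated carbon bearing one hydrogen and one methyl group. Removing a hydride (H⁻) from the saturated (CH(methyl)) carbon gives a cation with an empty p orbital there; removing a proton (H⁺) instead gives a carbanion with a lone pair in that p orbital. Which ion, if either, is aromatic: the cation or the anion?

The anion

In either ion the ring is fully conjugated: every atom, including the new sp² carbon, supplies a p orbital.
Cation: 4 × 2 + 0 = 8 π electrons → 4(2), antiaromatic.
Anion: 4 × 2 + 2 = 10 π electrons → 4(2)+2, aromatic.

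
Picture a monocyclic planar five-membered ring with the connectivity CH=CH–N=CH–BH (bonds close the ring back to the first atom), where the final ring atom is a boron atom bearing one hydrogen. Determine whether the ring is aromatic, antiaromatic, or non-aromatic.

All ring atoms are sp² and supply a p orbital to the ring (the double-bond atoms are sp², each contributing one p electron; each =N– nitrogen is pyridine-type (lone pair in the sp² plane, one electron in the p orbital); the boron has an empty p orbital); the conjugation is uninterrupted.
Counting π electrons: 2 × 2 = 4 from the double-bond units + 0 from the BH atom = 4.
4 = 4(1); a planar, fully conjugated 4n system is antiaromatic.

Antiaromatic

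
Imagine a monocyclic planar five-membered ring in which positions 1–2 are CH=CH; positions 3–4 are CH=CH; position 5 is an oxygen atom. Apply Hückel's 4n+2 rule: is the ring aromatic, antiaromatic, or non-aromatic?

Aromatic

The p orbitals form a continuous loop: the double-bond atoms are sp², each contributing one p electron; the oxygen donates one lone pair from its p orbital. The ring is fully conjugated.
π-electron count: 2 × 2 = 4 from the double-bond units + 2 from the O atom = 6.
With 6 π electrons (n = 1), the Hückel 4n+2 condition holds.
(The species described is furan.)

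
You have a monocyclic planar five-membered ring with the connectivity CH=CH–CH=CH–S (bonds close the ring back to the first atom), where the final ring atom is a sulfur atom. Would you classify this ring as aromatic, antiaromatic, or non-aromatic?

Every ring atom contributes a p orbital perpendicular to the ring (every atom in a ring double bond is sp² and brings one electron to the p orbital; the sulfur donates one lone pair from its p orbital), so the π system is cyclic and fully conjugated.
Tallying contributions gives 2 × 2 = 4 from the double-bond units + 2 from the S atom = 6.
With 6 π electrons (n = 1), the Hückel 4n+2 condition holds.
This is thiophene.

Aromatic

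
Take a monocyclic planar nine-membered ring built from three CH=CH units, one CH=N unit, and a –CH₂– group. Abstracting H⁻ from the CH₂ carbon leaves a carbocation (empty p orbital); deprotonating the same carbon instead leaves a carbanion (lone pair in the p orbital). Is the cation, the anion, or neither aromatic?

Both ions have a continuous loop of p orbitals — each ring atom is sp².
Cation: 4 × 2 + 0 = 8 π electrons → 4(2), antiaromatic.
Anion: 4 × 2 + 2 = 10 π electrons → 4(2)+2, aromatic.

The anion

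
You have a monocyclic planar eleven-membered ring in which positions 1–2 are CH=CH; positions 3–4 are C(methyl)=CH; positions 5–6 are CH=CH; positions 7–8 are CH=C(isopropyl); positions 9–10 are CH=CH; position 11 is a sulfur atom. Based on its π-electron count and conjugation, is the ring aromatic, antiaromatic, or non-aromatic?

Antiaromatic

Every ring atom contributes a p orbital perpendicular to the ring (the double-bond atoms are sp², each contributing one p electron; the sulfur donates one lone pair from its p orbital), so the π system is cyclic and fully conjugated.
Tallying contributions gives 5 × 2 = 10 from the double-bond units + 2 from the S atom = 12.
With 12 = 4·3 π electrons, Hückel's rule classifies the planar ring as antiaromatic.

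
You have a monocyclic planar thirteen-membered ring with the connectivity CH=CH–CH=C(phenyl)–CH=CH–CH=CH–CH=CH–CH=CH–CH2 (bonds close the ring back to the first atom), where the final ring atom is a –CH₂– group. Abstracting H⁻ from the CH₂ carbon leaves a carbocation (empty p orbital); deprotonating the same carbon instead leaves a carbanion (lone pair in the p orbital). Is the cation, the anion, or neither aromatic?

The anion

Once that carbon is sp², every ring atom has a p orbital and both ions are fully conjugated.
Cation: 6 × 2 + 0 = 12 π electrons → 4(3), antiaromatic.
Anion: 6 × 2 + 2 = 14 π electrons → 4(3)+2, aromatic.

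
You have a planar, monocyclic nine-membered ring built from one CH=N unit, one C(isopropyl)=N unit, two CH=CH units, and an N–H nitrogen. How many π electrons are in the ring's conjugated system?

10

The p orbitals form a continuous loop: each doubly-bonded ring atom is sp² with one p-orbital electron; the doubly-bonded nitrogens are pyridine-type — their lone pairs lie in the ring plane, leaving one electron in the p orbital; the pyrrole-type nitrogen donates its lone pair from the p orbital. The ring is fully conjugated.
Counting π electrons: 4 × 2 = 8 from the double-bond units + 2 from the NH atom = 10.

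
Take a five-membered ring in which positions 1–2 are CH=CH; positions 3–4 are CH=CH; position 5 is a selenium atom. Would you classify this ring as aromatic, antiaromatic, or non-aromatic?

Aromatic

The p orbitals form a continuous loop: the double-bond atoms are sp², each contributing one p electron; the selenium donates one lone pair from its p orbital. The ring is fully conjugated.
Tallying contributions gives 2 × 2 = 4 from the double-bond units + 2 from the Se atom = 6.
That gives a 4n+2 count (6, n = 1).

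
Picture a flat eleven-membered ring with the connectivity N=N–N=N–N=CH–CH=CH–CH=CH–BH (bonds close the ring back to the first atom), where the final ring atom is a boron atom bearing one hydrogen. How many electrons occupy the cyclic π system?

All ring atoms are sp² and supply a p orbital to the ring (the double-bond atoms are sp², each contributing one p electron; the doubly-bonded nitrogens are pyridine-type — their lone pairs lie in the ring plane, leaving one electron in the p orbital; the boron has an empty p orbital); the conjugation is uninterrupted.
π-electron count: 5 × 2 = 10 from the double-bond units + 0 from the BH atom = 10.

10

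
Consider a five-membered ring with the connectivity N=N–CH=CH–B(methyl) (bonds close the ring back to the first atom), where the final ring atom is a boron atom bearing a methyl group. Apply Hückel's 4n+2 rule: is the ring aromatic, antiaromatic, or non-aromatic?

Antiaromatic

Check conjugation: each doubly-bonded ring atom is sp² with one p-orbital electron; each sp² =N– keeps its lone pair in-plane and puts one electron into the π system; the boron has an empty p orbital — every position has a p orbital, so the cyclic π system is continuous.
Adding the contributions, 2 × 2 = 4 from the double-bond units + 0 from the B(methyl) atom = 4.
4 = 4(1); a planar, fully conjugated 4n system is antiaromatic.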